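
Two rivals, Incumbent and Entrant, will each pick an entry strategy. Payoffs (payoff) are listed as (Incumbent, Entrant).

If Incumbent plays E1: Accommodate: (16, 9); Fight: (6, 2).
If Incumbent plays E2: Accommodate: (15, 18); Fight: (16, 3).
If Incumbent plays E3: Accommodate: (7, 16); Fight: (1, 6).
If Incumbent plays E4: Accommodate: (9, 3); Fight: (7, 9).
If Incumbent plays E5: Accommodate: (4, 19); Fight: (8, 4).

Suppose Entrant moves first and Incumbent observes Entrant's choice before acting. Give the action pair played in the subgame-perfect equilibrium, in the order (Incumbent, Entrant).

Incumbent best-responds to each possible Entrant move:
- Accommodate: Incumbent compares 16, 15, 7, 9, 4 and picks E1; Entrant would get 9.
- Fight: Incumbent compares 6, 16, 1, 7, 8 and picks E2; Entrant would get 3.
Among 9, 3, the best is 9 at Accommodate. Subgame-perfect outcome: (E1, Accommodate) with payoffs (16, 9).

(E1, Accommodate)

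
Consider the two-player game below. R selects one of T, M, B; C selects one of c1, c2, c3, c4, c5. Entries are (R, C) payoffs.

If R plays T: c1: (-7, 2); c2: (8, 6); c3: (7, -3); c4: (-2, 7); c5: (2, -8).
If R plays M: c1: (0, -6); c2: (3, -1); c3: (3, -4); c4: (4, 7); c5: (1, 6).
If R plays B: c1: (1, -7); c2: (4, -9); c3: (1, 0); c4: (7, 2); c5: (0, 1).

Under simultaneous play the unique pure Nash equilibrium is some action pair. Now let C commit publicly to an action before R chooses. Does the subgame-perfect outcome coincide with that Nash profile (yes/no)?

no

Solve by backward induction (C leads).
- c1 → R plays B (best of -7, 0, 1); C gets -7.
- c2 → R plays T (best of 8, 3, 4); C gets 6.
- c3 → R plays T (best of 7, 3, 1); C gets -3.
- c4 → R plays B (best of -2, 4, 7); C gets 2.
- c5 → R plays T (best of 2, 1, 0); C gets -8.
Maximizing over -7, 6, -3, 2, -8, C chooses c2. Subgame-perfect outcome: (T, c2) with payoffs (8, 6).
Under simultaneous play:
R's best replies: c1→B; c2→T; c3→T; c4→B; c5→T.
C's best replies: T→c4; M→c4; B→c4.
Only (B, c4) has each player best-responding; Nash payoffs (7, 2).
Sequential outcome (T, c2) differs from the Nash profile (B, c4).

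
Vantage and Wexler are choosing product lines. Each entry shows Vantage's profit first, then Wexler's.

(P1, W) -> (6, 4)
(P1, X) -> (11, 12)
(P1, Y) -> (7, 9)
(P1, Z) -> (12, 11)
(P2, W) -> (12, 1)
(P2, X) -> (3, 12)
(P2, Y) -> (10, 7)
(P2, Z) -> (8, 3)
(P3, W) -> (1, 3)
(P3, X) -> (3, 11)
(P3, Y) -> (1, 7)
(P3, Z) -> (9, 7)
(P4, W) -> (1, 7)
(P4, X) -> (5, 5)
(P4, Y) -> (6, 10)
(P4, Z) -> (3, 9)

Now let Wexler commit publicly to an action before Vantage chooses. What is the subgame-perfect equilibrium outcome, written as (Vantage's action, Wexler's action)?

(P1, X)

Work backward from Vantage's decision.
- W: BR = P2, leader payoff 1.
- X: BR = P1, leader payoff 12.
- Y: BR = P2, leader payoff 7.
- Z: BR = P1, leader payoff 11.
Wexler's induced payoffs are 1, 12, 7, 11, so Wexler commits to X. Subgame-perfect outcome: (P1, X) with payoffs (11, 12).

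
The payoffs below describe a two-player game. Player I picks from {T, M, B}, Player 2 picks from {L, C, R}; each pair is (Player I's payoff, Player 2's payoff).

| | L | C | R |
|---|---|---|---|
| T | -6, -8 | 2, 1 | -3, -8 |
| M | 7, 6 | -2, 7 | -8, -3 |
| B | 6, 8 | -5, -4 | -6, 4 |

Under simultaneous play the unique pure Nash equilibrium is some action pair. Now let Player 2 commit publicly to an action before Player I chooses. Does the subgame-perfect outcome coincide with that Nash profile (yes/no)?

Backward induction with Player 2 moving first.
- L → Player I plays M (best of -6, 7, 6); Player 2 gets 6.
- C → Player I plays T (best of 2, -2, -5); Player 2 gets 1.
- R → Player I plays T (best of -3, -8, -6); Player 2 gets -8.
Player 2's induced payoffs are 6, 1, -8, so Player 2 commits to L. Subgame-perfect outcome: (M, L) with payoffs (7, 6).
Under simultaneous play:
Player I's best replies: L→M; C→T; R→T.
Player 2's best replies: T→C; M→C; B→L.
Only (T, C) has each player best-responding; Nash payoffs (2, 1).
Sequential outcome (M, L) differs from the Nash profile (T, C).

no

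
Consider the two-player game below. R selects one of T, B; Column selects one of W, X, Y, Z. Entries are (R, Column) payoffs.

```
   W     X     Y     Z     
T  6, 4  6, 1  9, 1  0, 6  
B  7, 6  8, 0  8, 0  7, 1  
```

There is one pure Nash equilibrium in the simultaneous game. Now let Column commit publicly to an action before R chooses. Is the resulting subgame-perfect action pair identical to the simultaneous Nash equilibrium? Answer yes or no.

Solve by backward induction (Column leads).
- W: BR = B, leader payoff 6.
- X: BR = B, leader payoff 0.
- Y: BR = T, leader payoff 1.
- Z: BR = B, leader payoff 1.
Maximizing over 6, 0, 1, 1, Column chooses W. Subgame-perfect outcome: (B, W) with payoffs (7, 6).
For the simultaneous game, intersect best replies.
R's best replies: W→B; X→B; Y→T; Z→B.
Column's best replies: T→Z; B→W.
The unique mutual best reply is (B, W), giving (7, 6).
Sequential outcome (B, W) coincides with the Nash profile (B, W).

yes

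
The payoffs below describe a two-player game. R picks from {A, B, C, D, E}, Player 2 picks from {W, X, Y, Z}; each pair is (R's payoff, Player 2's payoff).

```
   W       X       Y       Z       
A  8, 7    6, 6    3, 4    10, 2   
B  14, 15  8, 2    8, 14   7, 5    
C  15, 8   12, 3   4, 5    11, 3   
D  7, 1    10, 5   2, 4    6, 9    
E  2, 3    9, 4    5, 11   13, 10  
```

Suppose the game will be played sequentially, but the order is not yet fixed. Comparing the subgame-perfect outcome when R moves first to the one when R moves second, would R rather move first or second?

first

If R leads: Player 2's best replies are A→W, B→W, C→W, D→Z, E→Y; R's induced payoffs 8, 14, 15, 6, 5; outcome (C, W), payoffs (15, 8).
If Player 2 leads: R's best replies are W→C, X→C, Y→B, Z→E; Player 2's induced payoffs 8, 3, 14, 10; outcome (B, Y), payoffs (8, 14).
R gets 15 moving first and 8 moving second, so R prefers to move first.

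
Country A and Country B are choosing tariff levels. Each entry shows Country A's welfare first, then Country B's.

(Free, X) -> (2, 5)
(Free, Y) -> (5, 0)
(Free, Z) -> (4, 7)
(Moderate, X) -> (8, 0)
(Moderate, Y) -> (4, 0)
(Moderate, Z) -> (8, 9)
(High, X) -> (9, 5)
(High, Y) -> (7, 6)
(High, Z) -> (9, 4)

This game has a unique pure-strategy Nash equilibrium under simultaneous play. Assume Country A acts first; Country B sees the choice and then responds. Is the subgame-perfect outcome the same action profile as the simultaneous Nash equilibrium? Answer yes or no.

no

Work backward from Country B's decision.
- Free: BR = Z, leader payoff 4.
- Moderate: BR = Z, leader payoff 8.
- High: BR = Y, leader payoff 7.
Country A's induced payoffs are 4, 8, 7, so Country A commits to Moderate. Subgame-perfect outcome: (Moderate, Z) with payoffs (8, 9).
Under simultaneous play:
Country A's best replies: X→High; Y→High; Z→High.
Country B's best replies: Free→Z; Moderate→Z; High→Y.
Only (High, Y) has each player best-responding; Nash payoffs (7, 6).
Sequential outcome (Moderate, Z) differs from the Nash profile (High, Y).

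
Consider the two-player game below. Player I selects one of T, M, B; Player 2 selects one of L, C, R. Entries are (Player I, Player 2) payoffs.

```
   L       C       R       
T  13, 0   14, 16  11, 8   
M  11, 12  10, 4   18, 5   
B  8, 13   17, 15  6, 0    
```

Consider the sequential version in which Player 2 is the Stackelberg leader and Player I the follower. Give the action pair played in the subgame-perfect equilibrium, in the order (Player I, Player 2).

(B, C)

Solve by backward induction (Player 2 leads).
- L: Player I compares 13, 11, 8 and picks T; Player 2 would get 0.
- C: Player I compares 14, 10, 17 and picks B; Player 2 would get 15.
- R: Player I compares 11, 18, 6 and picks M; Player 2 would get 5.
Among 0, 15, 5, the best is 15 at C. Subgame-perfect outcome: (B, C) with payoffs (17, 15).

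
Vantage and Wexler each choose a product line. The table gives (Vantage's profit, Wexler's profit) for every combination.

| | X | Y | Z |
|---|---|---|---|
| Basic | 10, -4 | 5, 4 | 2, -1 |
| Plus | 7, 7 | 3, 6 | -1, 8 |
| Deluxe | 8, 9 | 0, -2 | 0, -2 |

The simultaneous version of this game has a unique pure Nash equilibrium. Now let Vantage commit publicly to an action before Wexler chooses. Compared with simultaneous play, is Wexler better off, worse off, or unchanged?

Solve by backward induction (Vantage leads).
- Basic: Wexler compares -4, 4, -1 and picks Y; Vantage would get 5.
- Plus: Wexler compares 7, 6, 8 and picks Z; Vantage would get -1.
- Deluxe: Wexler compares 9, -2, -2 and picks X; Vantage would get 8.
Among 5, -1, 8, the best is 8 at Deluxe. Subgame-perfect outcome: (Deluxe, X) with payoffs (8, 9).
Under simultaneous play:
Vantage's best replies: X→Basic; Y→Basic; Z→Basic.
Wexler's best replies: Basic→Y; Plus→Z; Deluxe→X.
Only (Basic, Y) has each player best-responding; Nash payoffs (5, 4).
Wexler earns 9 sequentially versus 4 at the Nash outcome: better off.

better off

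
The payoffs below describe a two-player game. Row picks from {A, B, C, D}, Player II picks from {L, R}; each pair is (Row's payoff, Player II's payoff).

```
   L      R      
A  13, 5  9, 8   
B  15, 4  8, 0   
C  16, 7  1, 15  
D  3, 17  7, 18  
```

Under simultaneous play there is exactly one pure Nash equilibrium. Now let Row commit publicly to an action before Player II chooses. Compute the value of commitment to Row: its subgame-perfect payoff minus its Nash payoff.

6

Work backward from Player II's decision.
- A → Player II plays R (best of 5, 8); Row gets 9.
- B → Player II plays L (best of 4, 0); Row gets 15.
- C → Player II plays R (best of 7, 15); Row gets 1.
- D → Player II plays R (best of 17, 18); Row gets 7.
Among 9, 15, 1, 7, the best is 15 at B. Subgame-perfect outcome: (B, L) with payoffs (15, 4).
For the simultaneous game, intersect best replies.
Row's best replies: L→C; R→A.
Player II's best replies: A→R; B→L; C→R; D→R.
The unique mutual best reply is (A, R), giving (9, 8).
Row's commitment gain: 15 − 9 = 6.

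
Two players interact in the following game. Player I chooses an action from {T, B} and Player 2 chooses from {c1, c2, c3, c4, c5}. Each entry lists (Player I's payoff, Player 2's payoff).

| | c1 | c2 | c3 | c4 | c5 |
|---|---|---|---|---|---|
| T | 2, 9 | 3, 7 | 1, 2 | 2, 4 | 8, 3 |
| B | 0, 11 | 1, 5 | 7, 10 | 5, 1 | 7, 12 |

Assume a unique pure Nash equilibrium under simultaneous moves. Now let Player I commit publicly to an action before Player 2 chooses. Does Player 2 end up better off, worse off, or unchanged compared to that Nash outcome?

better off

Player 2 best-responds to each possible Player I move:
- T: BR = c1, leader payoff 2.
- B: BR = c5, leader payoff 7.
Player I's induced payoffs are 2, 7, so Player I commits to B. Subgame-perfect outcome: (B, c5) with payoffs (7, 12).
Under simultaneous play:
Player I's best replies: c1→T; c2→T; c3→B; c4→B; c5→T.
Player 2's best replies: T→c1; B→c5.
The unique mutual best reply is (T, c1), giving (2, 9).
Player 2 earns 12 sequentially versus 9 at the Nash outcome: better off.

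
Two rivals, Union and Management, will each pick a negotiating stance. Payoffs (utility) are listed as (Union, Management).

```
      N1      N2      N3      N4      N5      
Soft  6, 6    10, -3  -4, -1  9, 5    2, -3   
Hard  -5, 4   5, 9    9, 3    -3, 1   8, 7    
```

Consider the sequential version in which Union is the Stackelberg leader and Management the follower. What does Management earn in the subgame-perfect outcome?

6

Management best-responds to each possible Union move:
- Soft: BR = N1, leader payoff 6.
- Hard: BR = N2, leader payoff 5.
Among 6, 5, the best is 6 at Soft. Subgame-perfect outcome: (Soft, N1) with payoffs (6, 6).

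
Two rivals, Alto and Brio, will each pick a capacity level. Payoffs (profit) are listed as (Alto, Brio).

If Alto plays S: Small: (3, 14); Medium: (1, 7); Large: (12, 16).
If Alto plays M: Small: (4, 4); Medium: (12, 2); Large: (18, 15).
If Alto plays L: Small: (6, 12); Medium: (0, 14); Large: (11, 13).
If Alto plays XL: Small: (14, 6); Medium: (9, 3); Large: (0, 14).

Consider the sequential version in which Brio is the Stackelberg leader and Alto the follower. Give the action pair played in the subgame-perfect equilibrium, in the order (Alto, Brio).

Alto best-responds to each possible Brio move:
- Small: Alto compares 3, 4, 6, 14 and picks XL; Brio would get 6.
- Medium: Alto compares 1, 12, 0, 9 and picks M; Brio would get 2.
- Large: Alto compares 12, 18, 11, 0 and picks M; Brio would get 15.
Maximizing over 6, 2, 15, Brio chooses Large. Subgame-perfect outcome: (M, Large) with payoffs (18, 15).

(M, Large)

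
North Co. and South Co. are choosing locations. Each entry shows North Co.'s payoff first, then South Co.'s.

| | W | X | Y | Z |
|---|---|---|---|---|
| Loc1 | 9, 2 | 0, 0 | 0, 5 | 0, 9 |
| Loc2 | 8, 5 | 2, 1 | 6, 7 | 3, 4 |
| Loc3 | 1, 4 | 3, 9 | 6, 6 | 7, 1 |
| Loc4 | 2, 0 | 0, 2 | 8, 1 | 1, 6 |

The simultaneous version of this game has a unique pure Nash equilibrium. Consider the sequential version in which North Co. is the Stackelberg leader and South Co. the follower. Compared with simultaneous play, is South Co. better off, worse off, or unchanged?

worse off

Backward induction with North Co. moving first.
- Loc1: South Co. compares 2, 0, 5, 9 and picks Z; North Co. would get 0.
- Loc2: South Co. compares 5, 1, 7, 4 and picks Y; North Co. would get 6.
- Loc3: South Co. compares 4, 9, 6, 1 and picks X; North Co. would get 3.
- Loc4: South Co. compares 0, 2, 1, 6 and picks Z; North Co. would get 1.
Among 0, 6, 3, 1, the best is 6 at Loc2. Subgame-perfect outcome: (Loc2, Y) with payoffs (6, 7).
Under simultaneous play:
North Co.'s best replies: W→Loc1; X→Loc3; Y→Loc4; Z→Loc3.
South Co.'s best replies: Loc1→Z; Loc2→Y; Loc3→X; Loc4→Z.
Only (Loc3, X) has each player best-responding; Nash payoffs (3, 9).
South Co. earns 7 sequentially versus 9 at the Nash outcome: worse off.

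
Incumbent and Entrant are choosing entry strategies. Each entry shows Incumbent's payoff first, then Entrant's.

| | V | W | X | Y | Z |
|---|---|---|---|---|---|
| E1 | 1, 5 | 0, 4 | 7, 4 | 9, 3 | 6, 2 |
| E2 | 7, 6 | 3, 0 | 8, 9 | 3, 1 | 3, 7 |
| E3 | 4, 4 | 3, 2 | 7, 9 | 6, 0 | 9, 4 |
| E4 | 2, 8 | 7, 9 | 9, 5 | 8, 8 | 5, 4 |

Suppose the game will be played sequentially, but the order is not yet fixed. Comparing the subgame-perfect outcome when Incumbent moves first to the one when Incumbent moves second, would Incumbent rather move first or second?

first

If Incumbent leads: Entrant's best replies are E1→V, E2→X, E3→X, E4→W; Incumbent's induced payoffs 1, 8, 7, 7; outcome (E2, X), payoffs (8, 9).
If Entrant leads: Incumbent's best replies are V→E2, W→E4, X→E4, Y→E1, Z→E3; Entrant's induced payoffs 6, 9, 5, 3, 4; outcome (E4, W), payoffs (7, 9).
Incumbent gets 8 moving first and 7 moving second, so Incumbent prefers to move first.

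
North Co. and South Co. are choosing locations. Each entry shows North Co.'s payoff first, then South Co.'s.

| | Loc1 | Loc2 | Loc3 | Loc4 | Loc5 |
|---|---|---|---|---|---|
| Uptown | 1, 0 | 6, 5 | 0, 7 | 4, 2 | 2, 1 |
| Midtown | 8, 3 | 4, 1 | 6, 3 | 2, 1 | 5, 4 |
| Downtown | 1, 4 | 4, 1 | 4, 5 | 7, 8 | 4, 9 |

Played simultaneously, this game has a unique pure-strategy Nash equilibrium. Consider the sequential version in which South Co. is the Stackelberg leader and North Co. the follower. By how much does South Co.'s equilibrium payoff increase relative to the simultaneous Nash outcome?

4

Backward induction with South Co. moving first.
- Loc1: North Co. compares 1, 8, 1 and picks Midtown; South Co. would get 3.
- Loc2: North Co. compares 6, 4, 4 and picks Uptown; South Co. would get 5.
- Loc3: North Co. compares 0, 6, 4 and picks Midtown; South Co. would get 3.
- Loc4: North Co. compares 4, 2, 7 and picks Downtown; South Co. would get 8.
- Loc5: North Co. compares 2, 5, 4 and picks Midtown; South Co. would get 4.
Among 3, 5, 3, 8, 4, the best is 8 at Loc4. Subgame-perfect outcome: (Downtown, Loc4) with payoffs (7, 8).
Under simultaneous play:
North Co.'s best replies: Loc1→Midtown; Loc2→Uptown; Loc3→Midtown; Loc4→Downtown; Loc5→Midtown.
South Co.'s best replies: Uptown→Loc3; Midtown→Loc5; Downtown→Loc5.
The unique mutual best reply is (Midtown, Loc5), giving (5, 4).
South Co.'s commitment gain: 8 − 4 = 4.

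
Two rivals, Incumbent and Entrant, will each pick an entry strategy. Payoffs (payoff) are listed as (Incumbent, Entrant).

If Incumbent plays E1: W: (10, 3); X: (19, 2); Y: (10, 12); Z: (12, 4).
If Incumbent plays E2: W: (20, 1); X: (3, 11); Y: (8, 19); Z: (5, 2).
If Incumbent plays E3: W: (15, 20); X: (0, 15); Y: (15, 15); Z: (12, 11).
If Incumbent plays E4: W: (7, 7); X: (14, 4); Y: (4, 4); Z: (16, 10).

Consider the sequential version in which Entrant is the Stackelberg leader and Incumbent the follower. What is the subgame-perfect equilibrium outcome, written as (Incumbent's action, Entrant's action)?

Backward induction with Entrant moving first.
- W → Incumbent plays E2 (best of 10, 20, 15, 7); Entrant gets 1.
- X → Incumbent plays E1 (best of 19, 3, 0, 14); Entrant gets 2.
- Y → Incumbent plays E3 (best of 10, 8, 15, 4); Entrant gets 15.
- Z → Incumbent plays E4 (best of 12, 5, 12, 16); Entrant gets 10.
Entrant's induced payoffs are 1, 2, 15, 10, so Entrant commits to Y. Subgame-perfect outcome: (E3, Y) with payoffs (15, 15).

(E3, Y)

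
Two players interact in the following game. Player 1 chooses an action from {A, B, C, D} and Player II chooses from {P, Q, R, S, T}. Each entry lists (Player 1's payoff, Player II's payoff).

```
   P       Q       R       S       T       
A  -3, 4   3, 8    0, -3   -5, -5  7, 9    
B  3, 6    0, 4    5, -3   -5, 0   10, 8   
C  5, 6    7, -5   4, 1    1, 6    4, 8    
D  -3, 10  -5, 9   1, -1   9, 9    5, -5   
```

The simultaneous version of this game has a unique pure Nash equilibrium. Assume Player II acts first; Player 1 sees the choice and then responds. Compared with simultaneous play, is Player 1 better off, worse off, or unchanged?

worse off

Backward induction with Player II moving first.
- P → Player 1 plays C (best of -3, 3, 5, -3); Player II gets 6.
- Q → Player 1 plays C (best of 3, 0, 7, -5); Player II gets -5.
- R → Player 1 plays B (best of 0, 5, 4, 1); Player II gets -3.
- S → Player 1 plays D (best of -5, -5, 1, 9); Player II gets 9.
- T → Player 1 plays B (best of 7, 10, 4, 5); Player II gets 8.
Maximizing over 6, -5, -3, 9, 8, Player II chooses S. Subgame-perfect outcome: (D, S) with payoffs (9, 9).
Under simultaneous play:
Player 1's best replies: P→C; Q→C; R→B; S→D; T→B.
Player II's best replies: A→T; B→T; C→T; D→P.
Only (B, T) has each player best-responding; Nash payoffs (10, 8).
Player 1 earns 9 sequentially versus 10 at the Nash outcome: worse off.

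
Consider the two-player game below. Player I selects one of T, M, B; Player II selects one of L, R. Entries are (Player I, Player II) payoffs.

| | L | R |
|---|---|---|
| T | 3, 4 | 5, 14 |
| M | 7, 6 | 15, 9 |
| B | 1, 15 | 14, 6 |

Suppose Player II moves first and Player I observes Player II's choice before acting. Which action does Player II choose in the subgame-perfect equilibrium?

Solve by backward induction (Player II leads).
- L: BR = M, leader payoff 6.
- R: BR = M, leader payoff 9.
Player II's induced payoffs are 6, 9, so Player II commits to R. Subgame-perfect outcome: (M, R) with payoffs (15, 9).

R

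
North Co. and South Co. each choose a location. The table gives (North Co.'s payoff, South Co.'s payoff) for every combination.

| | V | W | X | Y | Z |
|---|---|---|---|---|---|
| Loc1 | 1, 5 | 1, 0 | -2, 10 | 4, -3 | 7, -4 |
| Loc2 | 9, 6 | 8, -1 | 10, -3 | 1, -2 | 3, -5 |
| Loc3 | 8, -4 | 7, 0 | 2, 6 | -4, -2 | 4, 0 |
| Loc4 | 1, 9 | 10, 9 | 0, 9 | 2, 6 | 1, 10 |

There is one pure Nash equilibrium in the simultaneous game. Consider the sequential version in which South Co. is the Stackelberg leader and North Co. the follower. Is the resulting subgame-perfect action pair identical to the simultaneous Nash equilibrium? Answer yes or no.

Solve by backward induction (South Co. leads).
- V: BR = Loc2, leader payoff 6.
- W: BR = Loc4, leader payoff 9.
- X: BR = Loc2, leader payoff -3.
- Y: BR = Loc1, leader payoff -3.
- Z: BR = Loc1, leader payoff -4.
South Co.'s induced payoffs are 6, 9, -3, -3, -4, so South Co. commits to W. Subgame-perfect outcome: (Loc4, W) with payoffs (10, 9).
Now find the simultaneous Nash equilibrium.
North Co.'s best replies: V→Loc2; W→Loc4; X→Loc2; Y→Loc1; Z→Loc1.
South Co.'s best replies: Loc1→X; Loc2→V; Loc3→X; Loc4→Z.
Only (Loc2, V) has each player best-responding; Nash payoffs (9, 6).
Sequential outcome (Loc4, W) differs from the Nash profile (Loc2, V).

no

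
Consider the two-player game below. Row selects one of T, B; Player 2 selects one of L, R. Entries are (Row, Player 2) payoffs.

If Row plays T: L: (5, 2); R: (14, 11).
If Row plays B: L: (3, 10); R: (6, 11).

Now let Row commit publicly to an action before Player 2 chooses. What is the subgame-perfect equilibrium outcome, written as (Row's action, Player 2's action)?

Backward induction with Row moving first.
- T → Player 2 plays R (best of 2, 11); Row gets 14.
- B → Player 2 plays R (best of 10, 11); Row gets 6.
Among 14, 6, the best is 14 at T. Subgame-perfect outcome: (T, R) with payoffs (14, 11).

(T, R)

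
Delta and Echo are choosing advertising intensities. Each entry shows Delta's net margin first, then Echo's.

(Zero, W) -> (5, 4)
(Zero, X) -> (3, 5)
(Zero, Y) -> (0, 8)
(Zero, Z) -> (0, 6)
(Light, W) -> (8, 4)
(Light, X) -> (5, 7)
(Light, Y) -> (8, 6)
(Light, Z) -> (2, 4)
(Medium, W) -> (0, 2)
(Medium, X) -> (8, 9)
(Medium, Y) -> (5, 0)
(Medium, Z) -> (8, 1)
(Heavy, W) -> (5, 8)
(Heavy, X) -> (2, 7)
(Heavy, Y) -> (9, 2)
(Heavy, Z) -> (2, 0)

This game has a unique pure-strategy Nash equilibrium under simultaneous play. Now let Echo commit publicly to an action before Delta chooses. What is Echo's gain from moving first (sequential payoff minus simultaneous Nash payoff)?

Work backward from Delta's decision.
- W: Delta compares 5, 8, 0, 5 and picks Light; Echo would get 4.
- X: Delta compares 3, 5, 8, 2 and picks Medium; Echo would get 9.
- Y: Delta compares 0, 8, 5, 9 and picks Heavy; Echo would get 2.
- Z: Delta compares 0, 2, 8, 2 and picks Medium; Echo would get 1.
Echo's induced payoffs are 4, 9, 2, 1, so Echo commits to X. Subgame-perfect outcome: (Medium, X) with payoffs (8, 9).
For the simultaneous game, intersect best replies.
Delta's best replies: W→Light; X→Medium; Y→Heavy; Z→Medium.
Echo's best replies: Zero→Y; Light→X; Medium→X; Heavy→W.
Only (Medium, X) has each player best-responding; Nash payoffs (8, 9).
Echo's commitment gain: 9 − 9 = 0.

0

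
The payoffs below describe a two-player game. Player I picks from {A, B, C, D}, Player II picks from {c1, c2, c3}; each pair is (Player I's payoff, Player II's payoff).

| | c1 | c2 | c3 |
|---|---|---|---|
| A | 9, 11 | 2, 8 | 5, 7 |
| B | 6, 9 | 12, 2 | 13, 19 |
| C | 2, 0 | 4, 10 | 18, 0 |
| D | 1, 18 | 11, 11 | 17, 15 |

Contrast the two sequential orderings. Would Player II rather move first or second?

If Player I leads: Player II's best replies are A→c1, B→c3, C→c2, D→c1; Player I's induced payoffs 9, 13, 4, 1; outcome (B, c3), payoffs (13, 19).
If Player II leads: Player I's best replies are c1→A, c2→B, c3→C; Player II's induced payoffs 11, 2, 0; outcome (A, c1), payoffs (9, 11).
Player II gets 11 moving first and 19 moving second, so Player II prefers to move second.

second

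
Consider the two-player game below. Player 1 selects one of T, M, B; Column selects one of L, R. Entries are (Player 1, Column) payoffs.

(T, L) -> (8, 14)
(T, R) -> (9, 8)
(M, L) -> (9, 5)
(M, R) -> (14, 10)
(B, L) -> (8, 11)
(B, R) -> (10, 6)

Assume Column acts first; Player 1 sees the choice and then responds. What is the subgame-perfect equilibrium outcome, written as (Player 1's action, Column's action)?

(M, R)

Work backward from Player 1's decision.
- L: BR = M, leader payoff 5.
- R: BR = M, leader payoff 10.
Maximizing over 5, 10, Column chooses R. Subgame-perfect outcome: (M, R) with payoffs (14, 10).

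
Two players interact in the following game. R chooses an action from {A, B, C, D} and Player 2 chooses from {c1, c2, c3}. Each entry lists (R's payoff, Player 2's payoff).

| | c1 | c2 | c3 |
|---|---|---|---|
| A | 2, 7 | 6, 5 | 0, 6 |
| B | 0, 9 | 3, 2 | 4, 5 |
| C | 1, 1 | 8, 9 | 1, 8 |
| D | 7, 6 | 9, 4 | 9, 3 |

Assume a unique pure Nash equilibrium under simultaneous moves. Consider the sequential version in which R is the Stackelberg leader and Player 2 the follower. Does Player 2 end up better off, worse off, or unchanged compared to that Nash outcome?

Solve by backward induction (R leads).
- A: Player 2 compares 7, 5, 6 and picks c1; R would get 2.
- B: Player 2 compares 9, 2, 5 and picks c1; R would get 0.
- C: Player 2 compares 1, 9, 8 and picks c2; R would get 8.
- D: Player 2 compares 6, 4, 3 and picks c1; R would get 7.
R's induced payoffs are 2, 0, 8, 7, so R commits to C. Subgame-perfect outcome: (C, c2) with payoffs (8, 9).
For the simultaneous game, intersect best replies.
R's best replies: c1→D; c2→D; c3→D.
Player 2's best replies: A→c1; B→c1; C→c2; D→c1.
Only (D, c1) has each player best-responding; Nash payoffs (7, 6).
Player 2 earns 9 sequentially versus 6 at the Nash outcome: better off.

better off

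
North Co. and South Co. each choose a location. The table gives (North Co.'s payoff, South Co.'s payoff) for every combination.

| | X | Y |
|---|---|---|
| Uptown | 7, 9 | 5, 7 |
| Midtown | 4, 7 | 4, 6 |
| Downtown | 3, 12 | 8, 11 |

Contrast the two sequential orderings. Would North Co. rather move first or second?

second

If North Co. leads: South Co.'s best replies are Uptown→X, Midtown→X, Downtown→X; North Co.'s induced payoffs 7, 4, 3; outcome (Uptown, X), payoffs (7, 9).
If South Co. leads: North Co.'s best replies are X→Uptown, Y→Downtown; South Co.'s induced payoffs 9, 11; outcome (Downtown, Y), payoffs (8, 11).
North Co. gets 7 moving first and 8 moving second, so North Co. prefers to move second.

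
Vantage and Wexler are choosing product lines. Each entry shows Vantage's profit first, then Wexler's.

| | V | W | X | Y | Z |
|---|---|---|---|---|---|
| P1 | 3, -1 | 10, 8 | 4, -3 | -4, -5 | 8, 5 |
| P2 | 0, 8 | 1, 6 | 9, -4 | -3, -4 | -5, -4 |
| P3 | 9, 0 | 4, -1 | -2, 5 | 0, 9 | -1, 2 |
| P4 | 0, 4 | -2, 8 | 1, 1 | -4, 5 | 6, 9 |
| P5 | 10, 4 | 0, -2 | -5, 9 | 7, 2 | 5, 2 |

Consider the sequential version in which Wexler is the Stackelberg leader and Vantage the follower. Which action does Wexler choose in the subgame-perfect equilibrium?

W

Backward induction with Wexler moving first.
- V: Vantage compares 3, 0, 9, 0, 10 and picks P5; Wexler would get 4.
- W: Vantage compares 10, 1, 4, -2, 0 and picks P1; Wexler would get 8.
- X: Vantage compares 4, 9, -2, 1, -5 and picks P2; Wexler would get -4.
- Y: Vantage compares -4, -3, 0, -4, 7 and picks P5; Wexler would get 2.
- Z: Vantage compares 8, -5, -1, 6, 5 and picks P1; Wexler would get 5.
Wexler's induced payoffs are 4, 8, -4, 2, 5, so Wexler commits to W. Subgame-perfect outcome: (P1, W) with payoffs (10, 8).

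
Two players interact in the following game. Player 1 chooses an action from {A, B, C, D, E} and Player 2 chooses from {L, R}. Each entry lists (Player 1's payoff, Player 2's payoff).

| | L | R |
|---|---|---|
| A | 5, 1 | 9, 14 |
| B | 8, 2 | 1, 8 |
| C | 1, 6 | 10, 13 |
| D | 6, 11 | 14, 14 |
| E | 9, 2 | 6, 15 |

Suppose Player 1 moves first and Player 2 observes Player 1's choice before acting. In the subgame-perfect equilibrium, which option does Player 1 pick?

Backward induction with Player 1 moving first.
- A: Player 2 compares 1, 14 and picks R; Player 1 would get 9.
- B: Player 2 compares 2, 8 and picks R; Player 1 would get 1.
- C: Player 2 compares 6, 13 and picks R; Player 1 would get 10.
- D: Player 2 compares 11, 14 and picks R; Player 1 would get 14.
- E: Player 2 compares 2, 15 and picks R; Player 1 would get 6.
Among 9, 1, 10, 14, 6, the best is 14 at D. Subgame-perfect outcome: (D, R) with payoffs (14, 14).

D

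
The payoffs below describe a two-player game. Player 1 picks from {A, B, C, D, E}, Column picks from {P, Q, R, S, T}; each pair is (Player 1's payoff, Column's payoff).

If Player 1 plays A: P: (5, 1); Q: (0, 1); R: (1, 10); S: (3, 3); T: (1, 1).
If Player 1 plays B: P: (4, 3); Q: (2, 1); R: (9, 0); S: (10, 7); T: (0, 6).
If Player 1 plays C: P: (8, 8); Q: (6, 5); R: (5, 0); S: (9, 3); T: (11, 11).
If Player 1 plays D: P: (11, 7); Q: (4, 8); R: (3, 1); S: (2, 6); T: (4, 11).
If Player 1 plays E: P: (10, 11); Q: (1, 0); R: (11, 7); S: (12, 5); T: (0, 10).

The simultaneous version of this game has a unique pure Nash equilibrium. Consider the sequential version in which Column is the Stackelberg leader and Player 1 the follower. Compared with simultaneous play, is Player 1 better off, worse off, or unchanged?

unchanged

Backward induction with Column moving first.
- P → Player 1 plays D (best of 5, 4, 8, 11, 10); Column gets 7.
- Q → Player 1 plays C (best of 0, 2, 6, 4, 1); Column gets 5.
- R → Player 1 plays E (best of 1, 9, 5, 3, 11); Column gets 7.
- S → Player 1 plays E (best of 3, 10, 9, 2, 12); Column gets 5.
- T → Player 1 plays C (best of 1, 0, 11, 4, 0); Column gets 11.
Maximizing over 7, 5, 7, 5, 11, Column chooses T. Subgame-perfect outcome: (C, T) with payoffs (11, 11).
For the simultaneous game, intersect best replies.
Player 1's best replies: P→D; Q→C; R→E; S→E; T→C.
Column's best replies: A→R; B→S; C→T; D→T; E→P.
Only (C, T) has each player best-responding; Nash payoffs (11, 11).
Player 1 earns 11 sequentially versus 11 at the Nash outcome: unchanged.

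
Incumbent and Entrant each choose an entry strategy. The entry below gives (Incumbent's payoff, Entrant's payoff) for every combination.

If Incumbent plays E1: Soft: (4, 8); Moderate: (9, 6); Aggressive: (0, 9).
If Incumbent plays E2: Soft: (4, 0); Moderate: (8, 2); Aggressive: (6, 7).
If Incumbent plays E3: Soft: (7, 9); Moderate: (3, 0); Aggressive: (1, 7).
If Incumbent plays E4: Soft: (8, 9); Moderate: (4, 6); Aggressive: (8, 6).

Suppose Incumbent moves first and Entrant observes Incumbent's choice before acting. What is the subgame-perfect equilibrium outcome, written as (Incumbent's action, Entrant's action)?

Entrant best-responds to each possible Incumbent move:
- E1 → Entrant plays Aggressive (best of 8, 6, 9); Incumbent gets 0.
- E2 → Entrant plays Aggressive (best of 0, 2, 7); Incumbent gets 6.
- E3 → Entrant plays Soft (best of 9, 0, 7); Incumbent gets 7.
- E4 → Entrant plays Soft (best of 9, 6, 6); Incumbent gets 8.
Among 0, 6, 7, 8, the best is 8 at E4. Subgame-perfect outcome: (E4, Soft) with payoffs (8, 9).

(E4, Soft)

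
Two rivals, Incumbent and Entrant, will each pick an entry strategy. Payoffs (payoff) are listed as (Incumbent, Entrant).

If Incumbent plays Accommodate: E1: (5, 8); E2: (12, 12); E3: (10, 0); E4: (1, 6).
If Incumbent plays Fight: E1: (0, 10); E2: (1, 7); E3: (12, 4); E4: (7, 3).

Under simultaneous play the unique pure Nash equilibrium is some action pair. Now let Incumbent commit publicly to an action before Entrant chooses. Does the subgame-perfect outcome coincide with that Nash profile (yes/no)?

yes

Work backward from Entrant's decision.
- Accommodate: BR = E2, leader payoff 12.
- Fight: BR = E1, leader payoff 0.
Incumbent's induced payoffs are 12, 0, so Incumbent commits to Accommodate. Subgame-perfect outcome: (Accommodate, E2) with payoffs (12, 12).
For the simultaneous game, intersect best replies.
Incumbent's best replies: E1→Accommodate; E2→Accommodate; E3→Fight; E4→Fight.
Entrant's best replies: Accommodate→E2; Fight→E1.
The unique mutual best reply is (Accommodate, E2), giving (12, 12).
Sequential outcome (Accommodate, E2) coincides with the Nash profile (Accommodate, E2).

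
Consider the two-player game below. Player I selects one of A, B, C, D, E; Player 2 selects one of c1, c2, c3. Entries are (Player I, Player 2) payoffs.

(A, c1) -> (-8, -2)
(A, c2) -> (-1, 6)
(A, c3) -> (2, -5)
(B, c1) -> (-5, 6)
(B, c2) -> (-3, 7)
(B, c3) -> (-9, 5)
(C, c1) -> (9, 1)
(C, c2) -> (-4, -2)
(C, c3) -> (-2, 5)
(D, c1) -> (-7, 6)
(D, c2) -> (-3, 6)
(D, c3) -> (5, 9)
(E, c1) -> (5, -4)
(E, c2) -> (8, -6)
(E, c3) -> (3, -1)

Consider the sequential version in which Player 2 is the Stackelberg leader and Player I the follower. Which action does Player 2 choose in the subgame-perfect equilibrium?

c3

Player I best-responds to each possible Player 2 move:
- c1: BR = C, leader payoff 1.
- c2: BR = E, leader payoff -6.
- c3: BR = D, leader payoff 9.
Player 2's induced payoffs are 1, -6, 9, so Player 2 commits to c3. Subgame-perfect outcome: (D, c3) with payoffs (5, 9).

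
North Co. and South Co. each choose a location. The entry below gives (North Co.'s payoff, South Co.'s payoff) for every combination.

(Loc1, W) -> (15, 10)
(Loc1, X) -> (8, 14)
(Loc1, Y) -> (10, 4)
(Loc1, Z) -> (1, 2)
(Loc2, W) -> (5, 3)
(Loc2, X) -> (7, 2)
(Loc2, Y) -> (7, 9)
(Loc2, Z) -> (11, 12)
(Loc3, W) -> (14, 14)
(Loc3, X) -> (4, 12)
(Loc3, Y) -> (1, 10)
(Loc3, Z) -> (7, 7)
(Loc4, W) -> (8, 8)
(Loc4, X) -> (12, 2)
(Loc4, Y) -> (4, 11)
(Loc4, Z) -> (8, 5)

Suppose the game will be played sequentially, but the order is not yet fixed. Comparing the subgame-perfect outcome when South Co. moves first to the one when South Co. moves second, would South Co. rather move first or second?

If North Co. leads: South Co.'s best replies are Loc1→X, Loc2→Z, Loc3→W, Loc4→Y; North Co.'s induced payoffs 8, 11, 14, 4; outcome (Loc3, W), payoffs (14, 14).
If South Co. leads: North Co.'s best replies are W→Loc1, X→Loc4, Y→Loc1, Z→Loc2; South Co.'s induced payoffs 10, 2, 4, 12; outcome (Loc2, Z), payoffs (11, 12).
South Co. gets 12 moving first and 14 moving second, so South Co. prefers to move second.

second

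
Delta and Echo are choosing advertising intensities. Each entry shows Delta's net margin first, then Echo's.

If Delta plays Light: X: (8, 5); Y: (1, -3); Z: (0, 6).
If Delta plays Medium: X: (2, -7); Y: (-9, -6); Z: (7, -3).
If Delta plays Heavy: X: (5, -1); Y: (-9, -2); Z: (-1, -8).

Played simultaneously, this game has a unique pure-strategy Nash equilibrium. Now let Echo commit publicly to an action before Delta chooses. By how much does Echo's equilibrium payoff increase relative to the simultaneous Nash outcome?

8

Work backward from Delta's decision.
- X: BR = Light, leader payoff 5.
- Y: BR = Light, leader payoff -3.
- Z: BR = Medium, leader payoff -3.
Echo's induced payoffs are 5, -3, -3, so Echo commits to X. Subgame-perfect outcome: (Light, X) with payoffs (8, 5).
Now find the simultaneous Nash equilibrium.
Delta's best replies: X→Light; Y→Light; Z→Medium.
Echo's best replies: Light→Z; Medium→Z; Heavy→X.
The unique mutual best reply is (Medium, Z), giving (7, -3).
Echo's commitment gain: 5 − -3 = 8.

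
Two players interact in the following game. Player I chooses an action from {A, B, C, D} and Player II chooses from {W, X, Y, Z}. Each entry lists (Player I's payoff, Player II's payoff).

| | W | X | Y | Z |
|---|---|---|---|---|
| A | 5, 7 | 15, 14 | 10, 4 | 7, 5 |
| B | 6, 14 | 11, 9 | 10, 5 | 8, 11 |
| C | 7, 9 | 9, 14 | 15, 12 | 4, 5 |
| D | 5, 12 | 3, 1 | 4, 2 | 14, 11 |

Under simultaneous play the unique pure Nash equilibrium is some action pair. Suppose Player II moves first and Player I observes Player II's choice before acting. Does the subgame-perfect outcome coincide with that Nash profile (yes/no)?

Solve by backward induction (Player II leads).
- W: Player I compares 5, 6, 7, 5 and picks C; Player II would get 9.
- X: Player I compares 15, 11, 9, 3 and picks A; Player II would get 14.
- Y: Player I compares 10, 10, 15, 4 and picks C; Player II would get 12.
- Z: Player I compares 7, 8, 4, 14 and picks D; Player II would get 11.
Maximizing over 9, 14, 12, 11, Player II chooses X. Subgame-perfect outcome: (A, X) with payoffs (15, 14).
Now find the simultaneous Nash equilibrium.
Player I's best replies: W→C; X→A; Y→C; Z→D.
Player II's best replies: A→X; B→W; C→X; D→W.
The unique mutual best reply is (A, X), giving (15, 14).
Sequential outcome (A, X) coincides with the Nash profile (A, X).

yes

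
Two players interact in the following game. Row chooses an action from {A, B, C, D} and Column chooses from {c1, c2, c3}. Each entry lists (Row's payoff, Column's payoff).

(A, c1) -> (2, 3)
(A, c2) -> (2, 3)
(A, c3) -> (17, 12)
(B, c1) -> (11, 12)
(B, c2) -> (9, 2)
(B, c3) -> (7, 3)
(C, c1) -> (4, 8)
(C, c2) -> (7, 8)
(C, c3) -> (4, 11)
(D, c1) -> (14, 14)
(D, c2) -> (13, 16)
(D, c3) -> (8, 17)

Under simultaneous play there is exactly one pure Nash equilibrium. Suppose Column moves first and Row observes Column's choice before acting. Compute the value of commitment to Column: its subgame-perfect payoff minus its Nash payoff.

Backward induction with Column moving first.
- c1: BR = D, leader payoff 14.
- c2: BR = D, leader payoff 16.
- c3: BR = A, leader payoff 12.
Maximizing over 14, 16, 12, Column chooses c2. Subgame-perfect outcome: (D, c2) with payoffs (13, 16).
Now find the simultaneous Nash equilibrium.
Row's best replies: c1→D; c2→D; c3→A.
Column's best replies: A→c3; B→c1; C→c3; D→c3.
Only (A, c3) has each player best-responding; Nash payoffs (17, 12).
Column's commitment gain: 16 − 12 = 4.

4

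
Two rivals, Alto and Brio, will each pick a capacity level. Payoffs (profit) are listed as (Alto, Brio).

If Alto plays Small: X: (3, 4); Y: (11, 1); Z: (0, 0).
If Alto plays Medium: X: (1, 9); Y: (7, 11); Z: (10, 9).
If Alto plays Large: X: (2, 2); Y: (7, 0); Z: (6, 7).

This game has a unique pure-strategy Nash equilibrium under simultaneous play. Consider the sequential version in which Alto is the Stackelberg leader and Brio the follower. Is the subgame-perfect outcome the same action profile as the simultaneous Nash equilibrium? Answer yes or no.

no

Solve by backward induction (Alto leads).
- Small: Brio compares 4, 1, 0 and picks X; Alto would get 3.
- Medium: Brio compares 9, 11, 9 and picks Y; Alto would get 7.
- Large: Brio compares 2, 0, 7 and picks Z; Alto would get 6.
Among 3, 7, 6, the best is 7 at Medium. Subgame-perfect outcome: (Medium, Y) with payoffs (7, 11).
Under simultaneous play:
Alto's best replies: X→Small; Y→Small; Z→Medium.
Brio's best replies: Small→X; Medium→Y; Large→Z.
Only (Small, X) has each player best-responding; Nash payoffs (3, 4).
Sequential outcome (Medium, Y) differs from the Nash profile (Small, X).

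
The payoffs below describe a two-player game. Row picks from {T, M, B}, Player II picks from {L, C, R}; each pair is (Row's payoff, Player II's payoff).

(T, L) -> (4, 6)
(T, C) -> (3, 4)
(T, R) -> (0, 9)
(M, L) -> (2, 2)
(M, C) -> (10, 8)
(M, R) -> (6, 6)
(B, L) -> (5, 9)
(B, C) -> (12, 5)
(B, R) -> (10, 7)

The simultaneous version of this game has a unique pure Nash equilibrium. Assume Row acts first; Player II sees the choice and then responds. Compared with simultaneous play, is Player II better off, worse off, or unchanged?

worse off

Backward induction with Row moving first.
- T: Player II compares 6, 4, 9 and picks R; Row would get 0.
- M: Player II compares 2, 8, 6 and picks C; Row would get 10.
- B: Player II compares 9, 5, 7 and picks L; Row would get 5.
Row's induced payoffs are 0, 10, 5, so Row commits to M. Subgame-perfect outcome: (M, C) with payoffs (10, 8).
Now find the simultaneous Nash equilibrium.
Row's best replies: L→B; C→B; R→B.
Player II's best replies: T→R; M→C; B→L.
The unique mutual best reply is (B, L), giving (5, 9).
Player II earns 8 sequentially versus 9 at the Nash outcome: worse off.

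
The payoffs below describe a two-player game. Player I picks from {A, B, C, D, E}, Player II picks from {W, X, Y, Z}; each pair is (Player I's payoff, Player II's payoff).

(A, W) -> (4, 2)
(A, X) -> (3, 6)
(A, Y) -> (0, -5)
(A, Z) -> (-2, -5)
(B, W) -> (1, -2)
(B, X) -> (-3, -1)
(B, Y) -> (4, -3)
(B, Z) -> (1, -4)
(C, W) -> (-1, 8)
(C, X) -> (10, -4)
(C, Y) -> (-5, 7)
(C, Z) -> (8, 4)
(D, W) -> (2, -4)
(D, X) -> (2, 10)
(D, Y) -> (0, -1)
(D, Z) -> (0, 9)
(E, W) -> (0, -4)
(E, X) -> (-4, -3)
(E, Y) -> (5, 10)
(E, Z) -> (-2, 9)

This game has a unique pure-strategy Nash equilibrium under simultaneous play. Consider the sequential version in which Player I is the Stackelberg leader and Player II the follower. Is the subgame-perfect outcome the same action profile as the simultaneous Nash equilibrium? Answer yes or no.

yes

Backward induction with Player I moving first.
- A: BR = X, leader payoff 3.
- B: BR = X, leader payoff -3.
- C: BR = W, leader payoff -1.
- D: BR = X, leader payoff 2.
- E: BR = Y, leader payoff 5.
Among 3, -3, -1, 2, 5, the best is 5 at E. Subgame-perfect outcome: (E, Y) with payoffs (5, 10).
For the simultaneous game, intersect best replies.
Player I's best replies: W→A; X→C; Y→E; Z→C.
Player II's best replies: A→X; B→X; C→W; D→X; E→Y.
Only (E, Y) has each player best-responding; Nash payoffs (5, 10).
Sequential outcome (E, Y) coincides with the Nash profile (E, Y).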